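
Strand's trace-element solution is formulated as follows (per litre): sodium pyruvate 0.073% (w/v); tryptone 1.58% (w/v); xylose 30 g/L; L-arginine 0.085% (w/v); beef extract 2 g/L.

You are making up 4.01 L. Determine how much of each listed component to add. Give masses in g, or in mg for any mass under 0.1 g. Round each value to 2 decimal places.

Scale factor relative to 1 L: 4.01.
sodium pyruvate: 0.073 g per 100 mL × 4010 mL ÷ 100 = 2.93 g
tryptone: 1.58 g per 100 mL × 4010 mL ÷ 100 = 63.36 g
xylose: 30 g/L × 4.01 L = 120.30 g
L-arginine: 0.085% w/v = 0.85 g/L → 0.85 × 4.01 L = 3.41 g
beef extract: 2 g/L × 4.01 L = 8.02 g

sodium pyruvate 2.93 g; tryptone 63.36 g; xylose 120.30 g; L-arginine 3.41 g; beef extract 8.02 g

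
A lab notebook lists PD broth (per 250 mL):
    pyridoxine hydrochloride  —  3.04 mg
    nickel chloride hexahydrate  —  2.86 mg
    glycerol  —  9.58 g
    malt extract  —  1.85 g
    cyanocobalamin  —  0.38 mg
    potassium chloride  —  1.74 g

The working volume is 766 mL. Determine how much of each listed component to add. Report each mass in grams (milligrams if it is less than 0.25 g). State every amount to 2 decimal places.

Ratio of target to recipe volume: 766 / 250 = 3.064.
pyridoxine hydrochloride: 3.04 mg × (766 mL / 250 mL) = 9.31 mg
nickel chloride hexahydrate: 2.86 mg × (766 mL / 250 mL) = 8.76 mg
glycerol: 9.58 g × (766 mL / 250 mL) = 29.35 g
malt extract: 1.85 g × (766 mL / 250 mL) = 5.67 g
cyanocobalamin: 0.38 mg × (766 mL / 250 mL) = 1.16 mg
potassium chloride: 1.74 g × (766 mL / 250 mL) = 5.33 g

pyridoxine hydrochloride 9.31 mg; nickel chloride hexahydrate 8.76 mg; glycerol 29.35 g; malt extract 5.67 g; cyanocobalamin 1.16 mg; potassium chloride 5.33 g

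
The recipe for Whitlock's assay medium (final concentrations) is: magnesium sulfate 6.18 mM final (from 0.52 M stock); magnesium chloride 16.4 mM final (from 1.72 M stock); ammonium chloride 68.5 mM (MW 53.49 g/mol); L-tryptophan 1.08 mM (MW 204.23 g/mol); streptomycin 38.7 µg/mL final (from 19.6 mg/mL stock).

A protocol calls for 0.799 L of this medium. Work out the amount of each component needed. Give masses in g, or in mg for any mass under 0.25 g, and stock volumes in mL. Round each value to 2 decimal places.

Working volume: 0.799 L.
magnesium sulfate: C1V1 = C2V2 → 6.18 mM × 799 mL ÷ 520 mM = 9.50 mL
magnesium chloride: C1V1 = C2V2 → 16.4 mM × 799 mL ÷ 1720 mM = 7.62 mL
ammonium chloride: 68.5 mmol/L × 53.49 g/mol × 0.799 L ÷ 1000 = 2.93 g
L-tryptophan: 1.08 mmol/L × 204.23 mg/mmol × 0.799 L = 176.23 mg
streptomycin: V = C2·V2/C1 = 38.7 µg/mL × 799 mL ÷ 19600 µg/mL = 1.58 mL

magnesium sulfate 9.50 mL; magnesium chloride 7.62 mL; ammonium chloride 2.93 g; L-tryptophan 176.23 mg; streptomycin 1.58 mL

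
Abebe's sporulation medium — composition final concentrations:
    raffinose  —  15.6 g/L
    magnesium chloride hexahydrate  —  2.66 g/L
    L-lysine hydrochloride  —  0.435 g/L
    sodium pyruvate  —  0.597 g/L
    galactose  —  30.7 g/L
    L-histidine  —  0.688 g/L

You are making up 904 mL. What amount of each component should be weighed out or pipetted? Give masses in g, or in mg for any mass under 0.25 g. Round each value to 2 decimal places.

raffinose 14.10 g; magnesium chloride hexahydrate 2.40 g; L-lysine hydrochloride 0.39 g; sodium pyruvate 0.54 g; galactose 27.75 g; L-histidine 0.62 g

Working volume: 904 mL = 0.904 L.
raffinose: 15.6 g/L × 0.904 L = 14.10 g
magnesium chloride hexahydrate: 2.66 g/L × 0.904 L = 2.40 g
L-lysine hydrochloride: 0.435 g/L × 0.904 L = 0.39 g
sodium pyruvate: 0.597 g/L × 0.904 L = 0.54 g
galactose: 30.7 g/L × 0.904 L = 27.75 g
L-histidine: 0.688 g/L × 0.904 L = 0.62 g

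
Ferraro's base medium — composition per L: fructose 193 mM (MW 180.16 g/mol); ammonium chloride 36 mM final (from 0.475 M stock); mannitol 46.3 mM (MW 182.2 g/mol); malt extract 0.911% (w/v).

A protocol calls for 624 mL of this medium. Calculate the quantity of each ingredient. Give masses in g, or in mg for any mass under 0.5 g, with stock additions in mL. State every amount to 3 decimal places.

Target volume = 624 mL = 0.624 L.
fructose: 193 mmol/L × 180.16 g/mol × 0.624 L ÷ 1000 = 21.697 g
ammonium chloride: C1V1 = C2V2 → 36 mM × 624 mL ÷ 475 mM = 47.293 mL
mannitol: 46.3 mmol/L × 182.2 g/mol × 0.624 L ÷ 1000 = 5.264 g
malt extract: 0.911 g per 100 mL × 624 mL ÷ 100 = 5.685 g

fructose 21.697 g; ammonium chloride 47.293 mL; mannitol 5.264 g; malt extract 5.685 g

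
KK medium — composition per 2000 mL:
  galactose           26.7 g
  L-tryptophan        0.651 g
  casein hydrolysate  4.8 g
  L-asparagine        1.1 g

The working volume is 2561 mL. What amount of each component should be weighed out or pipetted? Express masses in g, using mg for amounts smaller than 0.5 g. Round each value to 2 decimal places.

Ratio of target to recipe volume: 2561 / 2000 = 1.2805.
galactose: 26.7 g × (2561 mL / 2000 mL) = 34.19 g
L-tryptophan: 0.651 g × (2561 mL / 2000 mL) = 0.83 g
casein hydrolysate: 4.8 g × (2561 mL / 2000 mL) = 6.15 g
L-asparagine: 1.1 g × (2561 mL / 2000 mL) = 1.41 g

galactose 34.19 g; L-tryptophan 0.83 g; casein hydrolysate 6.15 g; L-asparagine 1.41 g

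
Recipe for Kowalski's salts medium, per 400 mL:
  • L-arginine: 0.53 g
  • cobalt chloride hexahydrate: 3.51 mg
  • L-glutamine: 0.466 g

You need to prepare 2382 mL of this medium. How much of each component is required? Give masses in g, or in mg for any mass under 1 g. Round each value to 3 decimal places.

L-arginine 3.156 g; cobalt chloride hexahydrate 20.902 mg; L-glutamine 2.775 g

Ratio of target to recipe volume: 2382 / 400 = 5.955.
L-arginine: 0.53 g × (2382 mL / 400 mL) = 3.156 g
cobalt chloride hexahydrate: 3.51 mg × (2382 mL / 400 mL) = 20.902 mg
L-glutamine: 0.466 g × (2382 mL / 400 mL) = 2.775 g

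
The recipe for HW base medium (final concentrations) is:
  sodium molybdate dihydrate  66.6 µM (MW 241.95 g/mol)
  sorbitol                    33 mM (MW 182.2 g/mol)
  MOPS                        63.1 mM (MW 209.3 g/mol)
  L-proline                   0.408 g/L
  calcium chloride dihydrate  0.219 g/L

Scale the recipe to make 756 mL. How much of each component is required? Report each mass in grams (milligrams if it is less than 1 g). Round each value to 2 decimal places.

sodium molybdate dihydrate 12.18 mg; sorbitol 4.55 g; MOPS 9.98 g; L-proline 308.45 mg; calcium chloride dihydrate 165.56 mg

Target volume = 756 mL = 0.756 L.
sodium molybdate dihydrate: 66.6 µmol/L × 241.95 g/mol × 0.756 L ÷ 1000 = 12.18 mg
sorbitol: 33 mmol/L × 182.2 g/mol × 0.756 L ÷ 1000 = 4.55 g
MOPS: 63.1 mmol/L × 209.3 g/mol × 0.756 L ÷ 1000 = 9.98 g
L-proline: 0.408 g/L × 0.756 L = 0.308448 g = 308.45 mg
calcium chloride dihydrate: 0.219 g/L × 0.756 L = 0.165564 g = 165.56 mg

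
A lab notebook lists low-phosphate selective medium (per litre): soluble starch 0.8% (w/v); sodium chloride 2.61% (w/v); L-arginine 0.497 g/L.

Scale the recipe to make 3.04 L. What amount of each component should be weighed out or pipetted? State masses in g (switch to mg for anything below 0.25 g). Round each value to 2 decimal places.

soluble starch 24.32 g; sodium chloride 79.34 g; L-arginine 1.51 g

Working volume: 3.04 L.
soluble starch: 0.8% w/v = 8 g/L → 8 × 3.04 L = 24.32 g
sodium chloride: 2.61% w/v = 26.1 g/L → 26.1 × 3.04 L = 79.34 g
L-arginine: 0.497 g/L × 3.04 L = 1.51 g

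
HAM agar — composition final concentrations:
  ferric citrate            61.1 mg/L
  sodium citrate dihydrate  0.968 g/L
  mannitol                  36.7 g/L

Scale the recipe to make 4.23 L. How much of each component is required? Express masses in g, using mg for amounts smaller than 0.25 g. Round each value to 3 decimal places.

ferric citrate 0.258 g; sodium citrate dihydrate 4.095 g; mannitol 155.241 g

Working volume: 4.23 L.
ferric citrate: 61.1 mg/L × 4.23 L = 258.453 mg = 0.258 g
sodium citrate dihydrate: 0.968 g/L × 4.23 L = 4.095 g
mannitol: 36.7 g/L × 4.23 L = 155.241 g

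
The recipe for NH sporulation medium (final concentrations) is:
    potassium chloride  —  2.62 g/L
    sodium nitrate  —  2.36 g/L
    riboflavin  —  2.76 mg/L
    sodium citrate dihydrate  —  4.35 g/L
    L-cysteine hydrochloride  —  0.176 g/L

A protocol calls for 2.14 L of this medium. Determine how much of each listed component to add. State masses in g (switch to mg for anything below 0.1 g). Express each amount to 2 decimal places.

potassium chloride 5.61 g; sodium nitrate 5.05 g; riboflavin 5.91 mg; sodium citrate dihydrate 9.31 g; L-cysteine hydrochloride 0.38 g

Scale factor relative to 1 L: 2.14.
potassium chloride: 2.62 g/L × 2.14 L = 5.61 g
sodium nitrate: 2.36 g/L × 2.14 L = 5.05 g
riboflavin: 2.76 mg/L × 2.14 L = 5.91 mg
sodium citrate dihydrate: 4.35 g/L × 2.14 L = 9.31 g
L-cysteine hydrochloride: 0.176 g/L × 2.14 L = 0.38 g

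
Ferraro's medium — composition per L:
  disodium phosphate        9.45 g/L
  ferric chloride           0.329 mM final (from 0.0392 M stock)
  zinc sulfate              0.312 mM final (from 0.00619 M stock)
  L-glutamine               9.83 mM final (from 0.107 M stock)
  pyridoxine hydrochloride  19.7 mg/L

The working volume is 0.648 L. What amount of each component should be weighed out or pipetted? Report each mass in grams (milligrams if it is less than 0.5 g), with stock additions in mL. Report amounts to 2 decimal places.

disodium phosphate 6.12 g; ferric chloride 5.44 mL; zinc sulfate 32.66 mL; L-glutamine 59.53 mL; pyridoxine hydrochloride 12.77 mg

Working volume: 0.648 L.
disodium phosphate: 9.45 g/L × 0.648 L = 6.12 g
ferric chloride: V = C2·V2/C1 = 0.329 mM × 648 mL ÷ 39.2 mM = 5.44 mL
zinc sulfate: V = C2·V2/C1 = 0.312 mM × 648 mL ÷ 6.19 mM = 32.66 mL
L-glutamine: C1V1 = C2V2 → 9.83 mM × 648 mL ÷ 107 mM = 59.53 mL
pyridoxine hydrochloride: 19.7 mg/L × 0.648 L = 12.77 mg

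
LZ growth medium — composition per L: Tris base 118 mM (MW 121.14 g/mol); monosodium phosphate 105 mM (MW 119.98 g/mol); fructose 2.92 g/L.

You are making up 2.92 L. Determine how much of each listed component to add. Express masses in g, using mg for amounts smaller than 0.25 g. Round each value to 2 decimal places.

Tris base 41.74 g; monosodium phosphate 36.79 g; fructose 8.53 g

Working volume: 2.92 L.
Tris base: 118 mmol/L × 121.14 g/mol × 2.92 L ÷ 1000 = 41.74 g
monosodium phosphate: 105 mmol/L × 119.98 g/mol × 2.92 L ÷ 1000 = 36.79 g
fructose: 2.92 g/L × 2.92 L = 8.53 g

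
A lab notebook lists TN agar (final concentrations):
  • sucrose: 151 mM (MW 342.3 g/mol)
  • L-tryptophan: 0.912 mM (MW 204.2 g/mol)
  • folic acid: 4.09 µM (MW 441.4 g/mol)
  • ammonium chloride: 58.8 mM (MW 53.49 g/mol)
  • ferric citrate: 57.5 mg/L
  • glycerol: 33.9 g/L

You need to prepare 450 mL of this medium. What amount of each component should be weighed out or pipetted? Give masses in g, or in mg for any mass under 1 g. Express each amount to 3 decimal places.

Target volume = 450 mL = 0.45 L.
sucrose: 151 mmol/L × 342.3 g/mol × 0.45 L ÷ 1000 = 23.259 g
L-tryptophan: 0.912 mmol/L × 204.2 mg/mmol × 0.45 L = 83.804 mg
folic acid: 4.09 µmol/L × 441.4 g/mol × 0.45 L ÷ 1000 = 0.812 mg
ammonium chloride: 58.8 mmol/L × 53.49 g/mol × 0.45 L ÷ 1000 = 1.415 g
ferric citrate: 57.5 mg/L × 0.45 L = 25.875 mg
glycerol: 33.9 g/L × 0.45 L = 15.255 g

sucrose 23.259 g; L-tryptophan 83.804 mg; folic acid 0.812 mg; ammonium chloride 1.415 g; ferric citrate 25.875 mg; glycerol 15.255 g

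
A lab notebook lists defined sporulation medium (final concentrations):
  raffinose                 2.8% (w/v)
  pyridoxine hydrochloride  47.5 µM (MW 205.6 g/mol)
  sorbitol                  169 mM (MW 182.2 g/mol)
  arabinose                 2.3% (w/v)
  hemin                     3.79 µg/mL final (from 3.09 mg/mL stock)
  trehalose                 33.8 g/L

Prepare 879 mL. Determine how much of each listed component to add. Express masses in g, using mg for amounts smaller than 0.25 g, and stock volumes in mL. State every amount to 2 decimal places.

Scale factor relative to 1 L: 0.879.
raffinose: 2.8% w/v = 28 g/L → 28 × 0.879 L = 24.61 g
pyridoxine hydrochloride: 47.5 µmol/L × 205.6 g/mol × 0.879 L ÷ 1000 = 8.58 mg
sorbitol: 169 mmol/L × 182.2 g/mol × 0.879 L ÷ 1000 = 27.07 g
arabinose: 2.3% w/v = 23 g/L → 23 × 0.879 L = 20.22 g
hemin: dilute stock: 3.79 µg/mL × 879 mL ÷ 3090 µg/mL = 1.08 mL
trehalose: 33.8 g/L × 0.879 L = 29.71 g

raffinose 24.61 g; pyridoxine hydrochloride 8.58 mg; sorbitol 27.07 g; arabinose 20.22 g; hemin 1.08 mL; trehalose 29.71 g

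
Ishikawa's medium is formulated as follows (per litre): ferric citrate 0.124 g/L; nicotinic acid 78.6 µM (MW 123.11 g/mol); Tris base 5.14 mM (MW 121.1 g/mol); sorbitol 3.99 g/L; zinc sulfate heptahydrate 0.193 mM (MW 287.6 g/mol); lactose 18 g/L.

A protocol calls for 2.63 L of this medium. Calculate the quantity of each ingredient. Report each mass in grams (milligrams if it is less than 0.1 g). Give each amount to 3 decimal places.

ferric citrate 0.326 g; nicotinic acid 25.449 mg; Tris base 1.637 g; sorbitol 10.494 g; zinc sulfate heptahydrate 0.146 g; lactose 47.340 g

Scale factor relative to 1 L: 2.63.
ferric citrate: 0.124 g/L × 2.63 L = 0.326 g
nicotinic acid: 78.6 µmol/L × 123.11 g/mol × 2.63 L ÷ 1000 = 25.449 mg
Tris base: 5.14 mmol/L × 121.1 g/mol × 2.63 L ÷ 1000 = 1.637 g
sorbitol: 3.99 g/L × 2.63 L = 10.494 g
zinc sulfate heptahydrate: 0.193 mmol/L × 287.6 g/mol × 2.63 L ÷ 1000 = 0.146 g
lactose: 18 g/L × 2.63 L = 47.340 g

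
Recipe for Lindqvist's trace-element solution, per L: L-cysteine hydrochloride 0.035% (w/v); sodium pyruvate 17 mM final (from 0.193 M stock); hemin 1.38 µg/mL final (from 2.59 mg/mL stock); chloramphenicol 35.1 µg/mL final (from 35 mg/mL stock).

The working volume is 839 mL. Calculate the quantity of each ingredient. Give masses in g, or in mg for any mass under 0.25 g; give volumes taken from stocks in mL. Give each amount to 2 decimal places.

Working volume: 839 mL = 0.839 L.
L-cysteine hydrochloride: 0.035 g per 100 mL × 839 mL ÷ 100 = 0.29 g
sodium pyruvate: dilute stock: 17 mM × 839 mL ÷ 193 mM = 73.90 mL
hemin: C1V1 = C2V2 → 1.38 µg/mL × 839 mL ÷ 2590 µg/mL = 0.45 mL
chloramphenicol: C1V1 = C2V2 → 35.1 µg/mL × 839 mL ÷ 35000 µg/mL = 0.84 mL

L-cysteine hydrochloride 0.29 g; sodium pyruvate 73.90 mL; hemin 0.45 mL; chloramphenicol 0.84 mL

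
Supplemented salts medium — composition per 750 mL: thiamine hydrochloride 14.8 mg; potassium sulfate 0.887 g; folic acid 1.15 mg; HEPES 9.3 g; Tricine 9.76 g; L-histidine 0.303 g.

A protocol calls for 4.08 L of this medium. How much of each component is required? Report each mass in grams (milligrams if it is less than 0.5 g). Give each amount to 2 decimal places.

thiamine hydrochloride 80.51 mg; potassium sulfate 4.83 g; folic acid 6.26 mg; HEPES 50.59 g; Tricine 53.09 g; L-histidine 1.65 g

Ratio of target to recipe volume: 4080 / 750 = 5.44.
thiamine hydrochloride: 14.8 mg × (4080 mL / 750 mL) = 80.51 mg
potassium sulfate: 0.887 g × (4080 mL / 750 mL) = 4.83 g
folic acid: 1.15 mg × (4080 mL / 750 mL) = 6.26 mg
HEPES: 9.3 g × (4080 mL / 750 mL) = 50.59 g
Tricine: 9.76 g × (4080 mL / 750 mL) = 53.09 g
L-histidine: 0.303 g × (4080 mL / 750 mL) = 1.65 g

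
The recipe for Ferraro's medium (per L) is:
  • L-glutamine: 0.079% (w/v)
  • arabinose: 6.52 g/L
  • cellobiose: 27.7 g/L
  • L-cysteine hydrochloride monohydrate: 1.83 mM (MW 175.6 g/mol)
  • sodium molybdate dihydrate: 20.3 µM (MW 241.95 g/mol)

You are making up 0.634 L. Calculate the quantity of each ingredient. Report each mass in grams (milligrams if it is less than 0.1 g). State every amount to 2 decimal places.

Scale factor relative to 1 L: 0.634.
L-glutamine: 0.079 g per 100 mL × 634 mL ÷ 100 = 0.50 g
arabinose: 6.52 g/L × 0.634 L = 4.13 g
cellobiose: 27.7 g/L × 0.634 L = 17.56 g
L-cysteine hydrochloride monohydrate: 1.83 mmol/L × 175.6 g/mol × 0.634 L ÷ 1000 = 0.20 g
sodium molybdate dihydrate: 20.3 µmol/L × 241.95 g/mol × 0.634 L ÷ 1000 = 3.11 mg

L-glutamine 0.50 g; arabinose 4.13 g; cellobiose 17.56 g; L-cysteine hydrochloride monohydrate 0.20 g; sodium molybdate dihydrate 3.11 mg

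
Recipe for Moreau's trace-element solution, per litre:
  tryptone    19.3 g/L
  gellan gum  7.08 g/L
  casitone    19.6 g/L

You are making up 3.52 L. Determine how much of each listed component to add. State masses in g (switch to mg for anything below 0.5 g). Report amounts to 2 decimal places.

Scale factor relative to 1 L: 3.52.
tryptone: 19.3 g/L × 3.52 L = 67.94 g
gellan gum: 7.08 g/L × 3.52 L = 24.92 g
casitone: 19.6 g/L × 3.52 L = 68.99 g

tryptone 67.94 g; gellan gum 24.92 g; casitone 68.99 g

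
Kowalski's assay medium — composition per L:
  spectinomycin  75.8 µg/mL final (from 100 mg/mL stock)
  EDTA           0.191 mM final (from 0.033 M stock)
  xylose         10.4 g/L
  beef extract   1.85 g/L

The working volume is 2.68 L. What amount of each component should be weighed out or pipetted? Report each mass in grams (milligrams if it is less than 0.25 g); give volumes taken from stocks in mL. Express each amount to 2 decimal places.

spectinomycin 2.03 mL; EDTA 15.51 mL; xylose 27.87 g; beef extract 4.96 g

Working volume: 2.68 L.
spectinomycin: dilute stock: 75.8 µg/mL × 2680 mL ÷ 100000 µg/mL = 2.03 mL
EDTA: C1V1 = C2V2 → 0.191 mM × 2680 mL ÷ 33 mM = 15.51 mL
xylose: 10.4 g/L × 2.68 L = 27.87 g
beef extract: 1.85 g/L × 2.68 L = 4.96 g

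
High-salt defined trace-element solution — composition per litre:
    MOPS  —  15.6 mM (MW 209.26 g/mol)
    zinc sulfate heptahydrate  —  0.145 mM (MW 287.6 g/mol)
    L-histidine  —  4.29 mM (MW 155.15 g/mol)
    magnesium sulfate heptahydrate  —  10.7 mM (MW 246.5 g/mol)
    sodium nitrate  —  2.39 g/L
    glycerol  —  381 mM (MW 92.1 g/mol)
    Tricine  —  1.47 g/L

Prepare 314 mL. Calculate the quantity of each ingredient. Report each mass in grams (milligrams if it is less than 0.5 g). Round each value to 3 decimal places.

Target volume = 314 mL = 0.314 L.
MOPS: 15.6 mmol/L × 209.26 g/mol × 0.314 L ÷ 1000 = 1.025 g
zinc sulfate heptahydrate: 0.145 mmol/L × 287.6 mg/mmol × 0.314 L = 13.094 mg
L-histidine: 4.29 mmol/L × 155.15 mg/mmol × 0.314 L = 208.996 mg
magnesium sulfate heptahydrate: 10.7 mmol/L × 246.5 g/mol × 0.314 L ÷ 1000 = 0.828 g
sodium nitrate: 2.39 g/L × 0.314 L = 0.750 g
glycerol: 381 mmol/L × 92.1 g/mol × 0.314 L ÷ 1000 = 11.018 g
Tricine: 1.47 g/L × 0.314 L = 0.46158 g = 461.580 mg

MOPS 1.025 g; zinc sulfate heptahydrate 13.094 mg; L-histidine 208.996 mg; magnesium sulfate heptahydrate 0.828 g; sodium nitrate 0.750 g; glycerol 11.018 g; Tricine 461.580 mg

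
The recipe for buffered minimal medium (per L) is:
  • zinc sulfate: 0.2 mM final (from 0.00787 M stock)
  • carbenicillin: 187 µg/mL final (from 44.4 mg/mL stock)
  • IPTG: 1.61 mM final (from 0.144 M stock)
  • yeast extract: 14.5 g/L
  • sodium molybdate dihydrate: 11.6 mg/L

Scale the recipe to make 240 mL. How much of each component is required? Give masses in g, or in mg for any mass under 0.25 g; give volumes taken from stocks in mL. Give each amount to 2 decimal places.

Scale factor relative to 1 L: 0.24.
zinc sulfate: C1V1 = C2V2 → 0.2 mM × 240 mL ÷ 7.87 mM = 6.10 mL
carbenicillin: C1V1 = C2V2 → 187 µg/mL × 240 mL ÷ 44400 µg/mL = 1.01 mL
IPTG: C1V1 = C2V2 → 1.61 mM × 240 mL ÷ 144 mM = 2.68 mL
yeast extract: 14.5 g/L × 0.24 L = 3.48 g
sodium molybdate dihydrate: 11.6 mg/L × 0.24 L = 2.78 mg

zinc sulfate 6.10 mL; carbenicillin 1.01 mL; IPTG 2.68 mL; yeast extract 3.48 g; sodium molybdate dihydrate 2.78 mg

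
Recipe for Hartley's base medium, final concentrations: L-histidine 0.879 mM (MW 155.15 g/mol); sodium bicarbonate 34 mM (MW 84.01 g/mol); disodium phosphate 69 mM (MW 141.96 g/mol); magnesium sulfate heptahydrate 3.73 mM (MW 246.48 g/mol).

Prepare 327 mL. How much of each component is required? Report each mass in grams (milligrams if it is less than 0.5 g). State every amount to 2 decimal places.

L-histidine 44.60 mg; sodium bicarbonate 0.93 g; disodium phosphate 3.20 g; magnesium sulfate heptahydrate 300.63 mg

Working volume: 327 mL = 0.327 L.
L-histidine: 0.879 mmol/L × 155.15 mg/mmol × 0.327 L = 44.60 mg
sodium bicarbonate: 34 mmol/L × 84.01 g/mol × 0.327 L ÷ 1000 = 0.93 g
disodium phosphate: 69 mmol/L × 141.96 g/mol × 0.327 L ÷ 1000 = 3.20 g
magnesium sulfate heptahydrate: 3.73 mmol/L × 246.48 mg/mmol × 0.327 L = 300.63 mg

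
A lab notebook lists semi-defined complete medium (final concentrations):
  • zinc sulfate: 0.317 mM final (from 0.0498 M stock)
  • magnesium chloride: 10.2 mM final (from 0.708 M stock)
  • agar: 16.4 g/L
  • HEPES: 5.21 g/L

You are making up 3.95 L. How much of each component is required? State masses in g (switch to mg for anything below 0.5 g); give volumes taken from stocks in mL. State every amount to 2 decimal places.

Scale factor relative to 1 L: 3.95.
zinc sulfate: V = C2·V2/C1 = 0.317 mM × 3950 mL ÷ 49.8 mM = 25.14 mL
magnesium chloride: C1V1 = C2V2 → 10.2 mM × 3950 mL ÷ 708 mM = 56.91 mL
agar: 16.4 g/L × 3.95 L = 64.78 g
HEPES: 5.21 g/L × 3.95 L = 20.58 g

zinc sulfate 25.14 mL; magnesium chloride 56.91 mL; agar 64.78 g; HEPES 20.58 g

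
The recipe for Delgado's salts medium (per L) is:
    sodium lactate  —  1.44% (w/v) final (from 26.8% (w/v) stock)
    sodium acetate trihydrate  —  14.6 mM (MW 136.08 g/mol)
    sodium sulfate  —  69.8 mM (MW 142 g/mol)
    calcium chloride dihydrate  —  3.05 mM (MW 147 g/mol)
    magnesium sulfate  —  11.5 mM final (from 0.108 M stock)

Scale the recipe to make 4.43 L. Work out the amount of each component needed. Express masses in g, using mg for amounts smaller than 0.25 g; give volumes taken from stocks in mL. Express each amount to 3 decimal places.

sodium lactate 238.030 mL; sodium acetate trihydrate 8.801 g; sodium sulfate 43.908 g; calcium chloride dihydrate 1.986 g; magnesium sulfate 471.713 mL

Working volume: 4.43 L.
sodium lactate: C1V1 = C2V2 → 1.44% ÷ 26.8% × 4430 mL = 238.030 mL
sodium acetate trihydrate: 14.6 mmol/L × 136.08 g/mol × 4.43 L ÷ 1000 = 8.801 g
sodium sulfate: 69.8 mmol/L × 142 g/mol × 4.43 L ÷ 1000 = 43.908 g
calcium chloride dihydrate: 3.05 mmol/L × 147 g/mol × 4.43 L ÷ 1000 = 1.986 g
magnesium sulfate: V = C2·V2/C1 = 11.5 mM × 4430 mL ÷ 108 mM = 471.713 mL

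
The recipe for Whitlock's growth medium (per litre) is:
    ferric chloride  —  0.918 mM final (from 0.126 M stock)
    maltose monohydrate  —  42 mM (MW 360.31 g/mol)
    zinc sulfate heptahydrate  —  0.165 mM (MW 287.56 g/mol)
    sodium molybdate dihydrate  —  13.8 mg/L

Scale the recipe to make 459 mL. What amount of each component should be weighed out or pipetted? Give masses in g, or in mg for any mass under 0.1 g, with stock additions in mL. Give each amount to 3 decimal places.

Target volume = 459 mL = 0.459 L.
ferric chloride: dilute stock: 0.918 mM × 459 mL ÷ 126 mM = 3.344 mL
maltose monohydrate: 42 mmol/L × 360.31 g/mol × 0.459 L ÷ 1000 = 6.946 g
zinc sulfate heptahydrate: 0.165 mmol/L × 287.56 mg/mmol × 0.459 L = 21.778 mg
sodium molybdate dihydrate: 13.8 mg/L × 0.459 L = 6.334 mg

ferric chloride 3.344 mL; maltose monohydrate 6.946 g; zinc sulfate heptahydrate 21.778 mg; sodium molybdate dihydrate 6.334 mg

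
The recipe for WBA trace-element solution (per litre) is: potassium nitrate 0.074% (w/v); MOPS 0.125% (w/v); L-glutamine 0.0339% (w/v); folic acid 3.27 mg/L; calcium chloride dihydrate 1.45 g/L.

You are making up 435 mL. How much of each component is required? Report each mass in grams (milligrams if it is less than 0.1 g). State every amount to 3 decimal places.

potassium nitrate 0.322 g; MOPS 0.544 g; L-glutamine 0.147 g; folic acid 1.422 mg; calcium chloride dihydrate 0.631 g

Working volume: 435 mL = 0.435 L.
potassium nitrate: 0.074% w/v = 0.74 g/L → 0.74 × 0.435 L = 0.322 g
MOPS: 0.125% w/v = 1.25 g/L → 1.25 × 0.435 L = 0.544 g
L-glutamine: 0.0339% w/v = 0.339 g/L → 0.339 × 0.435 L = 0.147 g
folic acid: 3.27 mg/L × 0.435 L = 1.422 mg
calcium chloride dihydrate: 1.45 g/L × 0.435 L = 0.631 g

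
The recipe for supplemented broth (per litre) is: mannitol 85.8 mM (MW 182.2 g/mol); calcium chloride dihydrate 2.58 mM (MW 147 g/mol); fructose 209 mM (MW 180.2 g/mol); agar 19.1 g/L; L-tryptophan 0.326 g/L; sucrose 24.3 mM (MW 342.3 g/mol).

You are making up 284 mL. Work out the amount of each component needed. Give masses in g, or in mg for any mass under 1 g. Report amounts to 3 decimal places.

mannitol 4.440 g; calcium chloride dihydrate 107.710 mg; fructose 10.696 g; agar 5.424 g; L-tryptophan 92.584 mg; sucrose 2.362 g

Target volume = 284 mL = 0.284 L.
mannitol: 85.8 mmol/L × 182.2 g/mol × 0.284 L ÷ 1000 = 4.440 g
calcium chloride dihydrate: 2.58 mmol/L × 147 mg/mmol × 0.284 L = 107.710 mg
fructose: 209 mmol/L × 180.2 g/mol × 0.284 L ÷ 1000 = 10.696 g
agar: 19.1 g/L × 0.284 L = 5.424 g
L-tryptophan: 0.326 g/L × 0.284 L = 0.092584 g = 92.584 mg
sucrose: 24.3 mmol/L × 342.3 g/mol × 0.284 L ÷ 1000 = 2.362 g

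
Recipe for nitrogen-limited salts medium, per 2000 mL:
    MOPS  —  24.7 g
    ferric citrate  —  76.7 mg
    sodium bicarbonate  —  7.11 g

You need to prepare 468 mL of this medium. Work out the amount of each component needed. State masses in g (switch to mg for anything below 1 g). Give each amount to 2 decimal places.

MOPS 5.78 g; ferric citrate 17.95 mg; sodium bicarbonate 1.66 g

Ratio of target to recipe volume: 468 / 2000 = 0.234.
MOPS: 24.7 g × (468 mL / 2000 mL) = 5.78 g
ferric citrate: 76.7 mg × (468 mL / 2000 mL) = 17.95 mg
sodium bicarbonate: 7.11 g × (468 mL / 2000 mL) = 1.66 g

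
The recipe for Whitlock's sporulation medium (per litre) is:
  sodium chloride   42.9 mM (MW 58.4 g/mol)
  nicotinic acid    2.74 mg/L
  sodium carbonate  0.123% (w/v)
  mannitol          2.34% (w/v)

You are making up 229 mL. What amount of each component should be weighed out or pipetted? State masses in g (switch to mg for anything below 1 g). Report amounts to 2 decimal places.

Target volume = 229 mL = 0.229 L.
sodium chloride: 42.9 mmol/L × 58.4 mg/mmol × 0.229 L = 573.73 mg
nicotinic acid: 2.74 mg/L × 0.229 L = 0.63 mg
sodium carbonate: 0.123 g per 100 mL × 229 mL ÷ 100 = 0.28167 g = 281.67 mg
mannitol: 2.34 g per 100 mL × 229 mL ÷ 100 = 5.36 g

sodium chloride 573.73 mg; nicotinic acid 0.63 mg; sodium carbonate 281.67 mg; mannitol 5.36 g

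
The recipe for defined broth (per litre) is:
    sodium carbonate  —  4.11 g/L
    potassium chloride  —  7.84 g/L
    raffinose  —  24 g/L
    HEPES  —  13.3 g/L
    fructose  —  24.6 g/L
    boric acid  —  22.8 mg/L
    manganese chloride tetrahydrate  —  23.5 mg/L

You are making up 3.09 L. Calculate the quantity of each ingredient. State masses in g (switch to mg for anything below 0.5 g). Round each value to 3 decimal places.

sodium carbonate 12.700 g; potassium chloride 24.226 g; raffinose 74.160 g; HEPES 41.097 g; fructose 76.014 g; boric acid 70.452 mg; manganese chloride tetrahydrate 72.615 mg

Working volume: 3.09 L.
sodium carbonate: 4.11 g/L × 3.09 L = 12.700 g
potassium chloride: 7.84 g/L × 3.09 L = 24.226 g
raffinose: 24 g/L × 3.09 L = 74.160 g
HEPES: 13.3 g/L × 3.09 L = 41.097 g
fructose: 24.6 g/L × 3.09 L = 76.014 g
boric acid: 22.8 mg/L × 3.09 L = 70.452 mg
manganese chloride tetrahydrate: 23.5 mg/L × 3.09 L = 72.615 mg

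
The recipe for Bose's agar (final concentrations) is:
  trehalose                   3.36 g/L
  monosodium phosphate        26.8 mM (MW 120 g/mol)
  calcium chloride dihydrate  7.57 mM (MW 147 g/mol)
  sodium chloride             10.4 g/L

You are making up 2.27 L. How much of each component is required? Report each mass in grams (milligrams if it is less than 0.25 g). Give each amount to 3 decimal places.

Working volume: 2.27 L.
trehalose: 3.36 g/L × 2.27 L = 7.627 g
monosodium phosphate: 26.8 mmol/L × 120 g/mol × 2.27 L ÷ 1000 = 7.300 g
calcium chloride dihydrate: 7.57 mmol/L × 147 g/mol × 2.27 L ÷ 1000 = 2.526 g
sodium chloride: 10.4 g/L × 2.27 L = 23.608 g

trehalose 7.627 g; monosodium phosphate 7.300 g; calcium chloride dihydrate 2.526 g; sodium chloride 23.608 g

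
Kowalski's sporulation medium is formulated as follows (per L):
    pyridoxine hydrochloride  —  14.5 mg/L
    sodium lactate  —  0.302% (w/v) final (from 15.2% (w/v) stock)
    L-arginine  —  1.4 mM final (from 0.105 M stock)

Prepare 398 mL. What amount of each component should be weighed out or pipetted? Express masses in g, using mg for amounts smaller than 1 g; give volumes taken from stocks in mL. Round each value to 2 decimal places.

Scale factor relative to 1 L: 0.398.
pyridoxine hydrochloride: 14.5 mg/L × 0.398 L = 5.77 mg
sodium lactate: C1V1 = C2V2 → 0.302% ÷ 15.2% × 398 mL = 7.91 mL
L-arginine: dilute stock: 1.4 mM × 398 mL ÷ 105 mM = 5.31 mL

pyridoxine hydrochloride 5.77 mg; sodium lactate 7.91 mL; L-arginine 5.31 mL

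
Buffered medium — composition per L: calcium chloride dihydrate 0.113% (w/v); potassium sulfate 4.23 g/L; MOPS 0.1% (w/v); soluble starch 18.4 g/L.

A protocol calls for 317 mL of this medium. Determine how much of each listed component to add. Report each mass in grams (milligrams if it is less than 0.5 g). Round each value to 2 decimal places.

Working volume: 317 mL = 0.317 L.
calcium chloride dihydrate: 0.113% w/v = 1.13 g/L → 1.13 × 0.317 L = 0.35821 g = 358.21 mg
potassium sulfate: 4.23 g/L × 0.317 L = 1.34 g
MOPS: 0.1 g per 100 mL × 317 mL ÷ 100 = 0.317 g = 317.00 mg
soluble starch: 18.4 g/L × 0.317 L = 5.83 g

calcium chloride dihydrate 358.21 mg; potassium sulfate 1.34 g; MOPS 317.00 mg; soluble starch 5.83 g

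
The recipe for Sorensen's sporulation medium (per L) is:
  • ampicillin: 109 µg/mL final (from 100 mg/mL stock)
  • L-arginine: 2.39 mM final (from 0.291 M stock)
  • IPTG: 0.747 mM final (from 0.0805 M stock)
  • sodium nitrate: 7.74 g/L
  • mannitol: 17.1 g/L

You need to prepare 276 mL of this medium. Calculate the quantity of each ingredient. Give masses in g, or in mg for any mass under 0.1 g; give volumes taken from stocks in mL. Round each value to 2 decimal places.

Working volume: 276 mL = 0.276 L.
ampicillin: V = C2·V2/C1 = 109 µg/mL × 276 mL ÷ 100000 µg/mL = 0.30 mL
L-arginine: C1V1 = C2V2 → 2.39 mM × 276 mL ÷ 291 mM = 2.27 mL
IPTG: dilute stock: 0.747 mM × 276 mL ÷ 80.5 mM = 2.56 mL
sodium nitrate: 7.74 g/L × 0.276 L = 2.14 g
mannitol: 17.1 g/L × 0.276 L = 4.72 g

ampicillin 0.30 mL; L-arginine 2.27 mL; IPTG 2.56 mL; sodium nitrate 2.14 g; mannitol 4.72 g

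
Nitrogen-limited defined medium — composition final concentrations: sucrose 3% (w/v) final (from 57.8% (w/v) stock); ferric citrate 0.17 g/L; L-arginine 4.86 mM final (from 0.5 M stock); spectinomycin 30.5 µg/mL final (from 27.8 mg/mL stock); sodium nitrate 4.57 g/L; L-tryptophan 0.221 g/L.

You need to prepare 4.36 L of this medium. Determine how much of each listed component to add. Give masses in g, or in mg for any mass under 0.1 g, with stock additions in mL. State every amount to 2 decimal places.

Scale factor relative to 1 L: 4.36.
sucrose: V = C2·V2/C1 = 3% ÷ 57.8% × 4360 mL = 226.30 mL
ferric citrate: 0.17 g/L × 4.36 L = 0.74 g
L-arginine: dilute stock: 4.86 mM × 4360 mL ÷ 500 mM = 42.38 mL
spectinomycin: C1V1 = C2V2 → 30.5 µg/mL × 4360 mL ÷ 27800 µg/mL = 4.78 mL
sodium nitrate: 4.57 g/L × 4.36 L = 19.93 g
L-tryptophan: 0.221 g/L × 4.36 L = 0.96 g

sucrose 226.30 mL; ferric citrate 0.74 g; L-arginine 42.38 mL; spectinomycin 4.78 mL; sodium nitrate 19.93 g; L-tryptophan 0.96 g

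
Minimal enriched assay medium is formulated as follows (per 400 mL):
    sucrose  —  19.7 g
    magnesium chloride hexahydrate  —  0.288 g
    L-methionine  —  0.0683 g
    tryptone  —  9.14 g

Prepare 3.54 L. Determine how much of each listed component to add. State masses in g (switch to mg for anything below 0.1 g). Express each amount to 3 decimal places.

Ratio of target to recipe volume: 3540 / 400 = 8.85.
sucrose: 19.7 g × (3540 mL / 400 mL) = 174.345 g
magnesium chloride hexahydrate: 0.288 g × (3540 mL / 400 mL) = 2.549 g
L-methionine: 0.0683 g × (3540 mL / 400 mL) = 0.604 g
tryptone: 9.14 g × (3540 mL / 400 mL) = 80.889 g

sucrose 174.345 g; magnesium chloride hexahydrate 2.549 g; L-methionine 0.604 g; tryptone 80.889 g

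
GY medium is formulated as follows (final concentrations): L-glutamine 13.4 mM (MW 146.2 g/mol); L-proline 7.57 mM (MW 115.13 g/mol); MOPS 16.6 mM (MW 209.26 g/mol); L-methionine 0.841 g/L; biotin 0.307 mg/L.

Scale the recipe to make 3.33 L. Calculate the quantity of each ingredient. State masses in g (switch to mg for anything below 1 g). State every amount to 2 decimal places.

L-glutamine 6.52 g; L-proline 2.90 g; MOPS 11.57 g; L-methionine 2.80 g; biotin 1.02 mg

Scale factor relative to 1 L: 3.33.
L-glutamine: 13.4 mmol/L × 146.2 g/mol × 3.33 L ÷ 1000 = 6.52 g
L-proline: 7.57 mmol/L × 115.13 g/mol × 3.33 L ÷ 1000 = 2.90 g
MOPS: 16.6 mmol/L × 209.26 g/mol × 3.33 L ÷ 1000 = 11.57 g
L-methionine: 0.841 g/L × 3.33 L = 2.80 g
biotin: 0.307 mg/L × 3.33 L = 1.02 mg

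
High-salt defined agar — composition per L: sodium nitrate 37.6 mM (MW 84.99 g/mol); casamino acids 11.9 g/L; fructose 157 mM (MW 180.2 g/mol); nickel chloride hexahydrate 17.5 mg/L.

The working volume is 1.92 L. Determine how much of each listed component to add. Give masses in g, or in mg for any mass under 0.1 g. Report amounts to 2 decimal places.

Working volume: 1.92 L.
sodium nitrate: 37.6 mmol/L × 84.99 g/mol × 1.92 L ÷ 1000 = 6.14 g
casamino acids: 11.9 g/L × 1.92 L = 22.85 g
fructose: 157 mmol/L × 180.2 g/mol × 1.92 L ÷ 1000 = 54.32 g
nickel chloride hexahydrate: 17.5 mg/L × 1.92 L = 33.60 mg

sodium nitrate 6.14 g; casamino acids 22.85 g; fructose 54.32 g; nickel chloride hexahydrate 33.60 mg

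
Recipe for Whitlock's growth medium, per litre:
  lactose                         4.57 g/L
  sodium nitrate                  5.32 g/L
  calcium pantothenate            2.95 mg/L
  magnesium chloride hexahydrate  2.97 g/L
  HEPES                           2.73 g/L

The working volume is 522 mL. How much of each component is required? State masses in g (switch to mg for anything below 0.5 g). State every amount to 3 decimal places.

Scale factor relative to 1 L: 0.522.
lactose: 4.57 g/L × 0.522 L = 2.386 g
sodium nitrate: 5.32 g/L × 0.522 L = 2.777 g
calcium pantothenate: 2.95 mg/L × 0.522 L = 1.540 mg
magnesium chloride hexahydrate: 2.97 g/L × 0.522 L = 1.550 g
HEPES: 2.73 g/L × 0.522 L = 1.425 g

lactose 2.386 g; sodium nitrate 2.777 g; calcium pantothenate 1.540 mg; magnesium chloride hexahydrate 1.550 g; HEPES 1.425 g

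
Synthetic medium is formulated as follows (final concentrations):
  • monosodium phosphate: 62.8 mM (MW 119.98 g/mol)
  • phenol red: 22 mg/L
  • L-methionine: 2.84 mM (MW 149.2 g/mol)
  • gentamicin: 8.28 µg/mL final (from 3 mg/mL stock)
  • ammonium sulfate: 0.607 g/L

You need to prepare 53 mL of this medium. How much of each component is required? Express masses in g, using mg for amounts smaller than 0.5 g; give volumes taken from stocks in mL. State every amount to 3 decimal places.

monosodium phosphate 399.341 mg; phenol red 1.166 mg; L-methionine 22.458 mg; gentamicin 0.146 mL; ammonium sulfate 32.171 mg

Target volume = 53 mL = 0.053 L.
monosodium phosphate: 62.8 mmol/L × 119.98 mg/mmol × 0.053 L = 399.341 mg
phenol red: 22 mg/L × 0.053 L = 1.166 mg
L-methionine: 2.84 mmol/L × 149.2 mg/mmol × 0.053 L = 22.458 mg
gentamicin: dilute stock: 8.28 µg/mL × 53 mL ÷ 3000 µg/mL = 0.146 mL
ammonium sulfate: 0.607 g/L × 0.053 L = 0.032171 g = 32.171 mg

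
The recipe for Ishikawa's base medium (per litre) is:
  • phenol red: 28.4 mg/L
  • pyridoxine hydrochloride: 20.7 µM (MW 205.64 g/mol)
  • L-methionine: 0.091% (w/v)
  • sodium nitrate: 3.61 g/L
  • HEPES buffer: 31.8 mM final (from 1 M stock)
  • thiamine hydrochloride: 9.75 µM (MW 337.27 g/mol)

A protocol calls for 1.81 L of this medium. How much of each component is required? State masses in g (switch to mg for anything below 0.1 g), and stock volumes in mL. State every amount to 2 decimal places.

phenol red 51.40 mg; pyridoxine hydrochloride 7.70 mg; L-methionine 1.65 g; sodium nitrate 6.53 g; HEPES buffer 57.56 mL; thiamine hydrochloride 5.95 mg

Working volume: 1.81 L.
phenol red: 28.4 mg/L × 1.81 L = 51.40 mg
pyridoxine hydrochloride: 20.7 µmol/L × 205.64 g/mol × 1.81 L ÷ 1000 = 7.70 mg
L-methionine: 0.091% w/v = 0.91 g/L → 0.91 × 1.81 L = 1.65 g
sodium nitrate: 3.61 g/L × 1.81 L = 6.53 g
HEPES buffer: C1V1 = C2V2 → 31.8 mM × 1810 mL ÷ 1000 mM = 57.56 mL
thiamine hydrochloride: 9.75 µmol/L × 337.27 g/mol × 1.81 L ÷ 1000 = 5.95 mg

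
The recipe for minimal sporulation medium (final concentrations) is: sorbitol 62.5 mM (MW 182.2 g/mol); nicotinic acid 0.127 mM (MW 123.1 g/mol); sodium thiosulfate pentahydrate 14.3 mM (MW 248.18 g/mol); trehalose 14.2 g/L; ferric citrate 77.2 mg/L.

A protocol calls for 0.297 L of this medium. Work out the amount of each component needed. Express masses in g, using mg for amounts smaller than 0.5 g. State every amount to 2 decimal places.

Working volume: 0.297 L.
sorbitol: 62.5 mmol/L × 182.2 g/mol × 0.297 L ÷ 1000 = 3.38 g
nicotinic acid: 0.127 mmol/L × 123.1 mg/mmol × 0.297 L = 4.64 mg
sodium thiosulfate pentahydrate: 14.3 mmol/L × 248.18 g/mol × 0.297 L ÷ 1000 = 1.05 g
trehalose: 14.2 g/L × 0.297 L = 4.22 g
ferric citrate: 77.2 mg/L × 0.297 L = 22.93 mg

sorbitol 3.38 g; nicotinic acid 4.64 mg; sodium thiosulfate pentahydrate 1.05 g; trehalose 4.22 g; ferric citrate 22.93 mg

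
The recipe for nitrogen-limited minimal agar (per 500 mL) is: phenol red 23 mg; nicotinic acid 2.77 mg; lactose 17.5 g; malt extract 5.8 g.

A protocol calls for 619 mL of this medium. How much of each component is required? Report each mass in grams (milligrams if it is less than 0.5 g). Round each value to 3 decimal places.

phenol red 28.474 mg; nicotinic acid 3.429 mg; lactose 21.665 g; malt extract 7.180 g

Ratio of target to recipe volume: 619 / 500 = 1.238.
phenol red: 23 mg × (619 mL / 500 mL) = 28.474 mg
nicotinic acid: 2.77 mg × (619 mL / 500 mL) = 3.429 mg
lactose: 17.5 g × (619 mL / 500 mL) = 21.665 g
malt extract: 5.8 g × (619 mL / 500 mL) = 7.180 g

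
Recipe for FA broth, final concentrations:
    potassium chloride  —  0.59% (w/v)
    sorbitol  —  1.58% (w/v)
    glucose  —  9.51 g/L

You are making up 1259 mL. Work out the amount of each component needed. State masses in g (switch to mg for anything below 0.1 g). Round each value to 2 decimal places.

Target volume = 1259 mL = 1.259 L.
potassium chloride: 0.59% w/v = 5.9 g/L → 5.9 × 1.259 L = 7.43 g
sorbitol: 1.58 g per 100 mL × 1259 mL ÷ 100 = 19.89 g
glucose: 9.51 g/L × 1.259 L = 11.97 g

potassium chloride 7.43 g; sorbitol 19.89 g; glucose 11.97 g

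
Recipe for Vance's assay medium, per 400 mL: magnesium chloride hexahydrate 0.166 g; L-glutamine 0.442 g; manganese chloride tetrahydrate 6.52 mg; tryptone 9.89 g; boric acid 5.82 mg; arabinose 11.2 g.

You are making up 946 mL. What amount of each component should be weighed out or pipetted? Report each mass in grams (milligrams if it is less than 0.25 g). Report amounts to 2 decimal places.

Ratio of target to recipe volume: 946 / 400 = 2.365.
magnesium chloride hexahydrate: 0.166 g × (946 mL / 400 mL) = 0.39 g
L-glutamine: 0.442 g × (946 mL / 400 mL) = 1.05 g
manganese chloride tetrahydrate: 6.52 mg × (946 mL / 400 mL) = 15.42 mg
tryptone: 9.89 g × (946 mL / 400 mL) = 23.39 g
boric acid: 5.82 mg × (946 mL / 400 mL) = 13.76 mg
arabinose: 11.2 g × (946 mL / 400 mL) = 26.49 g

magnesium chloride hexahydrate 0.39 g; L-glutamine 1.05 g; manganese chloride tetrahydrate 15.42 mg; tryptone 23.39 g; boric acid 13.76 mg; arabinose 26.49 g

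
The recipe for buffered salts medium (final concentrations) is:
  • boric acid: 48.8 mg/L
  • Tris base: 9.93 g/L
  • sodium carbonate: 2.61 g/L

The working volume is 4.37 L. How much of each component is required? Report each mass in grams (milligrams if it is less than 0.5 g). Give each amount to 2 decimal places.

boric acid 213.26 mg; Tris base 43.39 g; sodium carbonate 11.41 g

Working volume: 4.37 L.
boric acid: 48.8 mg/L × 4.37 L = 213.26 mg
Tris base: 9.93 g/L × 4.37 L = 43.39 g
sodium carbonate: 2.61 g/L × 4.37 L = 11.41 g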